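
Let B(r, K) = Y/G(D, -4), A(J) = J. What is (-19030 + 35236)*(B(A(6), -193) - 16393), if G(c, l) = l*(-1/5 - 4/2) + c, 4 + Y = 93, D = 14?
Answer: -5046432257/19 ≈ -2.6560e+8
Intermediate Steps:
Y = 89 (Y = -4 + 93 = 89)
G(c, l) = c - 11*l/5 (G(c, l) = l*(-1*1/5 - 4*1/2) + c = l*(-1/5 - 2) + c = l*(-11/5) + c = -11*l/5 + c = c - 11*l/5)
B(r, K) = 445/114 (B(r, K) = 89/(14 - 11/5*(-4)) = 89/(14 + 44/5) = 89/(114/5) = 89*(5/114) = 445/114)
(-19030 + 35236)*(B(A(6), -193) - 16393) = (-19030 + 35236)*(445/114 - 16393) = 16206*(-1868357/114) = -5046432257/19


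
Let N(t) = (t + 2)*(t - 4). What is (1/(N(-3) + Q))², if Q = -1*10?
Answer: ⅑ ≈ 0.11111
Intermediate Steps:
N(t) = (-4 + t)*(2 + t) (N(t) = (2 + t)*(-4 + t) = (-4 + t)*(2 + t))
Q = -10
(1/(N(-3) + Q))² = (1/((-8 + (-3)² - 2*(-3)) - 10))² = (1/((-8 + 9 + 6) - 10))² = (1/(7 - 10))² = (1/(-3))² = (-⅓)² = ⅑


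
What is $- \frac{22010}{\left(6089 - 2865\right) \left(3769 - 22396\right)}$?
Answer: $\frac{355}{968604} \approx 0.00036651$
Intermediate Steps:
$- \frac{22010}{\left(6089 - 2865\right) \left(3769 - 22396\right)} = - \frac{22010}{3224 \left(-18627\right)} = - \frac{22010}{-60053448} = \left(-22010\right) \left(- \frac{1}{60053448}\right) = \frac{355}{968604}$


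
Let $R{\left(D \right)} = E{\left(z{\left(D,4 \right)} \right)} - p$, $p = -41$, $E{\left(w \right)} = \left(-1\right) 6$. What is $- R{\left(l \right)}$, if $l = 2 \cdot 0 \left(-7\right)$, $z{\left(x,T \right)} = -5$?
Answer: $-35$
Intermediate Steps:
$E{\left(w \right)} = -6$
$l = 0$ ($l = 0 \left(-7\right) = 0$)
$R{\left(D \right)} = 35$ ($R{\left(D \right)} = -6 - -41 = -6 + 41 = 35$)
$- R{\left(l \right)} = \left(-1\right) 35 = -35$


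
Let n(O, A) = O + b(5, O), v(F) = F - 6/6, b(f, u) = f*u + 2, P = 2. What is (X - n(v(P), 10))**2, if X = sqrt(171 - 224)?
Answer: (8 - I*sqrt(53))**2 ≈ 11.0 - 116.48*I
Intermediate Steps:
X = I*sqrt(53) (X = sqrt(-53) = I*sqrt(53) ≈ 7.2801*I)
b(f, u) = 2 + f*u
v(F) = -1 + F (v(F) = F - 6/6 = F - 1*1 = F - 1 = -1 + F)
n(O, A) = 2 + 6*O (n(O, A) = O + (2 + 5*O) = 2 + 6*O)
(X - n(v(P), 10))**2 = (I*sqrt(53) - (2 + 6*(-1 + 2)))**2 = (I*sqrt(53) - (2 + 6*1))**2 = (I*sqrt(53) - (2 + 6))**2 = (I*sqrt(53) - 1*8)**2 = (I*sqrt(53) - 8)**2 = (-8 + I*sqrt(53))**2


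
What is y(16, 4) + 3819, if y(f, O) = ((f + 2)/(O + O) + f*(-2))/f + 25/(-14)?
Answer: 1709279/448 ≈ 3815.4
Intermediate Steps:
y(f, O) = -25/14 + (-2*f + (2 + f)/(2*O))/f (y(f, O) = ((2 + f)/((2*O)) - 2*f)/f + 25*(-1/14) = ((2 + f)*(1/(2*O)) - 2*f)/f - 25/14 = ((2 + f)/(2*O) - 2*f)/f - 25/14 = (-2*f + (2 + f)/(2*O))/f - 25/14 = -25/14 + (-2*f + (2 + f)/(2*O))/f)
y(16, 4) + 3819 = (-53/14 + (½)/4 + 1/(4*16)) + 3819 = (-53/14 + (½)*(¼) + (¼)*(1/16)) + 3819 = (-53/14 + ⅛ + 1/64) + 3819 = -1633/448 + 3819 = 1709279/448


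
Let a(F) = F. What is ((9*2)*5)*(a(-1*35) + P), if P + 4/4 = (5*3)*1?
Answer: -1890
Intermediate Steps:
P = 14 (P = -1 + (5*3)*1 = -1 + 15*1 = -1 + 15 = 14)
((9*2)*5)*(a(-1*35) + P) = ((9*2)*5)*(-1*35 + 14) = (18*5)*(-35 + 14) = 90*(-21) = -1890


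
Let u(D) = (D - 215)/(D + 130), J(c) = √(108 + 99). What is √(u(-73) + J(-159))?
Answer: √(-1824 + 1083*√23)/19 ≈ 3.0553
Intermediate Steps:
J(c) = 3*√23 (J(c) = √207 = 3*√23)
u(D) = (-215 + D)/(130 + D)
√(u(-73) + J(-159)) = √((-215 - 73)/(130 - 73) + 3*√23) = √(-288/57 + 3*√23) = √((1/57)*(-288) + 3*√23) = √(-96/19 + 3*√23)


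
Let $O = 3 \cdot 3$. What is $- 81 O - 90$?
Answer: $-819$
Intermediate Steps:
$O = 9$
$- 81 O - 90 = \left(-81\right) 9 - 90 = -729 - 90 = -819$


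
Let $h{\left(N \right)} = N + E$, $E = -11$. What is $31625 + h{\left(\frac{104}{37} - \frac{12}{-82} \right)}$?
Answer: $\frac{47962924}{1517} \approx 31617.0$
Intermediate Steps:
$h{\left(N \right)} = -11 + N$ ($h{\left(N \right)} = N - 11 = -11 + N$)
$31625 + h{\left(\frac{104}{37} - \frac{12}{-82} \right)} = 31625 + \left(-11 + \left(\frac{104}{37} - \frac{12}{-82}\right)\right) = 31625 + \left(-11 + \left(104 \cdot \frac{1}{37} - - \frac{6}{41}\right)\right) = 31625 + \left(-11 + \left(\frac{104}{37} + \frac{6}{41}\right)\right) = 31625 + \left(-11 + \frac{4486}{1517}\right) = 31625 - \frac{12201}{1517} = \frac{47962924}{1517}$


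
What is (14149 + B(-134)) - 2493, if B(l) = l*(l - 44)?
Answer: 35508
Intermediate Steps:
B(l) = l*(-44 + l)
(14149 + B(-134)) - 2493 = (14149 - 134*(-44 - 134)) - 2493 = (14149 - 134*(-178)) - 2493 = (14149 + 23852) - 2493 = 38001 - 2493 = 35508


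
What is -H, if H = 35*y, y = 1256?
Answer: -43960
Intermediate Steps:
H = 43960 (H = 35*1256 = 43960)
-H = -1*43960 = -43960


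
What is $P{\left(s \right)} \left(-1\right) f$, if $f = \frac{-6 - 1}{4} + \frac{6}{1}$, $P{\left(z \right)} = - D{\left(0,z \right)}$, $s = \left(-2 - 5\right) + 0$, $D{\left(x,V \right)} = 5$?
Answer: $\frac{85}{4} \approx 21.25$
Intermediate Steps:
$s = -7$ ($s = -7 + 0 = -7$)
$P{\left(z \right)} = -5$ ($P{\left(z \right)} = \left(-1\right) 5 = -5$)
$f = \frac{17}{4}$ ($f = \left(-6 - 1\right) \frac{1}{4} + 6 \cdot 1 = \left(-7\right) \frac{1}{4} + 6 = - \frac{7}{4} + 6 = \frac{17}{4} \approx 4.25$)
$P{\left(s \right)} \left(-1\right) f = \left(-5\right) \left(-1\right) \frac{17}{4} = 5 \cdot \frac{17}{4} = \frac{85}{4}$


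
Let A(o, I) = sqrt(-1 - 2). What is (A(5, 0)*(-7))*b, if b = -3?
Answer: 21*I*sqrt(3) ≈ 36.373*I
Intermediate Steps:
A(o, I) = I*sqrt(3) (A(o, I) = sqrt(-3) = I*sqrt(3))
(A(5, 0)*(-7))*b = ((I*sqrt(3))*(-7))*(-3) = -7*I*sqrt(3)*(-3) = 21*I*sqrt(3)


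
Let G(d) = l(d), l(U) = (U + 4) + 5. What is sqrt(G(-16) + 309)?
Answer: sqrt(302) ≈ 17.378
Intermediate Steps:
l(U) = 9 + U (l(U) = (4 + U) + 5 = 9 + U)
G(d) = 9 + d
sqrt(G(-16) + 309) = sqrt((9 - 16) + 309) = sqrt(-7 + 309) = sqrt(302)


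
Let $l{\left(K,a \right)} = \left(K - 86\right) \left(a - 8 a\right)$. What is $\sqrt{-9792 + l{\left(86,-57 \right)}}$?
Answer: $24 i \sqrt{17} \approx 98.955 i$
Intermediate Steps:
$l{\left(K,a \right)} = - 7 a \left(-86 + K\right)$ ($l{\left(K,a \right)} = \left(-86 + K\right) \left(- 7 a\right) = - 7 a \left(-86 + K\right)$)
$\sqrt{-9792 + l{\left(86,-57 \right)}} = \sqrt{-9792 + 7 \left(-57\right) \left(86 - 86\right)} = \sqrt{-9792 + 7 \left(-57\right) 0} = \sqrt{-9792 + 0} = \sqrt{-9792} = 24 i \sqrt{17}$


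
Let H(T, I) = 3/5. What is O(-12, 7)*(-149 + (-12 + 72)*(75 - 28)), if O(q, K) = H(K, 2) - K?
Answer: -85472/5 ≈ -17094.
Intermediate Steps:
H(T, I) = ⅗ (H(T, I) = 3*(⅕) = ⅗)
O(q, K) = ⅗ - K
O(-12, 7)*(-149 + (-12 + 72)*(75 - 28)) = (⅗ - 1*7)*(-149 + (-12 + 72)*(75 - 28)) = (⅗ - 7)*(-149 + 60*47) = -32*(-149 + 2820)/5 = -32/5*2671 = -85472/5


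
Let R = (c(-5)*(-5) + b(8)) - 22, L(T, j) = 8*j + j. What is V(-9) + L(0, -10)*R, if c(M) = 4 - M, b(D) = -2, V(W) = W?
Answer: 6201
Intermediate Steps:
L(T, j) = 9*j
R = -69 (R = ((4 - 1*(-5))*(-5) - 2) - 22 = ((4 + 5)*(-5) - 2) - 22 = (9*(-5) - 2) - 22 = (-45 - 2) - 22 = -47 - 22 = -69)
V(-9) + L(0, -10)*R = -9 + (9*(-10))*(-69) = -9 - 90*(-69) = -9 + 6210 = 6201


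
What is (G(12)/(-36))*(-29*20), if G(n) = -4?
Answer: -580/9 ≈ -64.444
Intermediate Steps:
(G(12)/(-36))*(-29*20) = (-4/(-36))*(-29*20) = -4*(-1/36)*(-580) = (1/9)*(-580) = -580/9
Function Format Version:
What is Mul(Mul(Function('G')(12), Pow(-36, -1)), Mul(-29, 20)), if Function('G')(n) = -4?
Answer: Rational(-580, 9) ≈ -64.444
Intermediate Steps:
Mul(Mul(Function('G')(12), Pow(-36, -1)), Mul(-29, 20)) = Mul(Mul(-4, Pow(-36, -1)), Mul(-29, 20)) = Mul(Mul(-4, Rational(-1, 36)), -580) = Mul(Rational(1, 9), -580) = Rational(-580, 9)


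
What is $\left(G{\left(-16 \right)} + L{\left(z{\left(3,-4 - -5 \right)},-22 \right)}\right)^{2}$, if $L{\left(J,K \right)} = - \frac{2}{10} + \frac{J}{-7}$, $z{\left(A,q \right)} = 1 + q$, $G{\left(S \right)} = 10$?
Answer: $\frac{110889}{1225} \approx 90.522$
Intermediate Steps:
$L{\left(J,K \right)} = - \frac{1}{5} - \frac{J}{7}$ ($L{\left(J,K \right)} = \left(-2\right) \frac{1}{10} + J \left(- \frac{1}{7}\right) = - \frac{1}{5} - \frac{J}{7}$)
$\left(G{\left(-16 \right)} + L{\left(z{\left(3,-4 - -5 \right)},-22 \right)}\right)^{2} = \left(10 - \left(\frac{1}{5} + \frac{1 - -1}{7}\right)\right)^{2} = \left(10 - \left(\frac{1}{5} + \frac{1 + \left(-4 + 5\right)}{7}\right)\right)^{2} = \left(10 - \left(\frac{1}{5} + \frac{1 + 1}{7}\right)\right)^{2} = \left(10 - \frac{17}{35}\right)^{2} = \left(\frac{333}{35}\right)^{2} = \frac{110889}{1225}$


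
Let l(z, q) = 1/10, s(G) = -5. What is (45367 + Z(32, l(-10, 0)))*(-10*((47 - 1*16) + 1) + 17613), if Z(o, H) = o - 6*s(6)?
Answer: 785603697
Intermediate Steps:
l(z, q) = ⅒
Z(o, H) = 30 + o (Z(o, H) = o - 6*(-5) = o + 30 = 30 + o)
(45367 + Z(32, l(-10, 0)))*(-10*((47 - 1*16) + 1) + 17613) = (45367 + (30 + 32))*(-10*((47 - 1*16) + 1) + 17613) = (45367 + 62)*(-10*((47 - 16) + 1) + 17613) = 45429*(-10*(31 + 1) + 17613) = 45429*(-10*32 + 17613) = 45429*(-320 + 17613) = 45429*17293 = 785603697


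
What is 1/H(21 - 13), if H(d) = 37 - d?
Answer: 1/29 ≈ 0.034483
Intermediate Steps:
1/H(21 - 13) = 1/(37 - (21 - 13)) = 1/(37 - 1*8) = 1/(37 - 8) = 1/29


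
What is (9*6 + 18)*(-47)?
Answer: -3384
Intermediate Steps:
(9*6 + 18)*(-47) = (54 + 18)*(-47) = 72*(-47) = -3384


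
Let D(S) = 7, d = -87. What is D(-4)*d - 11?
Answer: -620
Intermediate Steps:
D(-4)*d - 11 = 7*(-87) - 11 = -609 - 11 = -620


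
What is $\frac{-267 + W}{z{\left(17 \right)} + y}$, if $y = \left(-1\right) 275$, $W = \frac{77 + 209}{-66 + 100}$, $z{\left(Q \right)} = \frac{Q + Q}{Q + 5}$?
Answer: $\frac{12089}{12784} \approx 0.94563$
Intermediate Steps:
$z{\left(Q \right)} = \frac{2 Q}{5 + Q}$
$W = \frac{143}{17}$ ($W = \frac{286}{34} = 286 \cdot \frac{1}{34} = \frac{143}{17} \approx 8.4118$)
$y = -275$
$\frac{-267 + W}{z{\left(17 \right)} + y} = \frac{-267 + \frac{143}{17}}{2 \cdot 17 \frac{1}{5 + 17} - 275} = - \frac{4396}{17 \left(2 \cdot 17 \cdot \frac{1}{22} - 275\right)} = - \frac{4396}{17 \left(\frac{17}{11} - 275\right)} = - \frac{4396}{17 \left(- \frac{3008}{11}\right)} = \left(- \frac{4396}{17}\right) \left(- \frac{11}{3008}\right) = \frac{12089}{12784}$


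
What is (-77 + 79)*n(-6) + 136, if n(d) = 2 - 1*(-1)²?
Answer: 138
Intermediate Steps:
n(d) = 1 (n(d) = 2 - 1*1 = 2 - 1 = 1)
(-77 + 79)*n(-6) + 136 = (-77 + 79)*1 + 136 = 2*1 + 136 = 2 + 136 = 138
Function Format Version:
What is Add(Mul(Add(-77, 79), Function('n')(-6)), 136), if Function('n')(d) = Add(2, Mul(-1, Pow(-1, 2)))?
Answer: 138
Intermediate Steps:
Function('n')(d) = 1 (Function('n')(d) = Add(2, Mul(-1, 1)) = Add(2, -1) = 1)
Add(Mul(Add(-77, 79), Function('n')(-6)), 136) = Add(Mul(Add(-77, 79), 1), 136) = Add(Mul(2, 1), 136) = Add(2, 136) = 138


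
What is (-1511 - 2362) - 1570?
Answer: -5443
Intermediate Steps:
(-1511 - 2362) - 1570 = -3873 - 1570 = -5443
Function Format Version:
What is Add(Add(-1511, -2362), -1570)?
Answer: -5443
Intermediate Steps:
Add(Add(-1511, -2362), -1570) = Add(-3873, -1570) = -5443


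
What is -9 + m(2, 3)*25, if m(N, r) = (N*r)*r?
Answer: 441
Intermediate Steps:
m(N, r) = N*r²
-9 + m(2, 3)*25 = -9 + (2*3²)*25 = -9 + (2*9)*25 = -9 + 18*25 = -9 + 450 = 441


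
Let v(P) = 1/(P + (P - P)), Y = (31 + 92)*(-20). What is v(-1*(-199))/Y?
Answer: -1/489540 ≈ -2.0427e-6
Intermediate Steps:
Y = -2460 (Y = 123*(-20) = -2460)
v(P) = 1/P (v(P) = 1/(P + 0) = 1/P)
v(-1*(-199))/Y = 1/(-1*(-199)*(-2460)) = -1/2460/199 = (1/199)*(-1/2460) = -1/489540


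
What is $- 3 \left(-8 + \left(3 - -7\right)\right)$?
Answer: $-6$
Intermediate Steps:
$- 3 \left(-8 + \left(3 - -7\right)\right) = - 3 \left(-8 + \left(3 + 7\right)\right) = - 3 \left(-8 + 10\right) = \left(-3\right) 2 = -6$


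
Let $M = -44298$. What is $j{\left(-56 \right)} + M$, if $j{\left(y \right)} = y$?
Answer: $-44354$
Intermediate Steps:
$j{\left(-56 \right)} + M = -56 - 44298 = -44354$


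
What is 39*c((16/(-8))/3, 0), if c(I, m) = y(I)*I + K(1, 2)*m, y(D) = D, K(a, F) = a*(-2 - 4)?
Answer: 52/3 ≈ 17.333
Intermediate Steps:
K(a, F) = -6*a (K(a, F) = a*(-6) = -6*a)
c(I, m) = I² - 6*m (c(I, m) = I*I + (-6*1)*m = I² - 6*m)
39*c((16/(-8))/3, 0) = 39*(((16/(-8))/3)² - 6*0) = 39*(((16*(-⅛))*(⅓))² + 0) = 39*((-2*⅓)² + 0) = 39*((-⅔)² + 0) = 39*(4/9 + 0) = 39*(4/9) = 52/3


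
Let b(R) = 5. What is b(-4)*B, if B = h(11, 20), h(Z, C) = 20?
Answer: 100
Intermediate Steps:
B = 20
b(-4)*B = 5*20 = 100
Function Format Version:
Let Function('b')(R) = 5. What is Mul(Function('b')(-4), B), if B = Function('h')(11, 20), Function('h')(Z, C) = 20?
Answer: 100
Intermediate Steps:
B = 20
Mul(Function('b')(-4), B) = Mul(5, 20) = 100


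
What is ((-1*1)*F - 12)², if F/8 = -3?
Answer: 144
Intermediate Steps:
F = -24 (F = 8*(-3) = -24)
((-1*1)*F - 12)² = (-1*1*(-24) - 12)² = (-1*(-24) - 12)² = (24 - 12)² = 12² = 144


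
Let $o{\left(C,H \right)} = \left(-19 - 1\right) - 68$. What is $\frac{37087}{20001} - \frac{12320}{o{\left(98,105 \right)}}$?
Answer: $\frac{2837227}{20001} \approx 141.85$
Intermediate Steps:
$o{\left(C,H \right)} = -88$ ($o{\left(C,H \right)} = \left(-19 - 1\right) - 68 = -20 - 68 = -88$)
$\frac{37087}{20001} - \frac{12320}{o{\left(98,105 \right)}} = \frac{37087}{20001} - \frac{12320}{-88} = 37087 \cdot \frac{1}{20001} - -140 = \frac{37087}{20001} + 140 = \frac{2837227}{20001}$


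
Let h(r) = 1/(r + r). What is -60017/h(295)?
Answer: -35410030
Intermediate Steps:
h(r) = 1/(2*r)
-60017/h(295) = -60017/((1/2)/295) = -60017/((1/2)*(1/295)) = -60017/1/590 = -60017*590 = -35410030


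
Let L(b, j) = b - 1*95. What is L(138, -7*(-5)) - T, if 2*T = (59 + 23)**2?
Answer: -3319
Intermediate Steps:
L(b, j) = -95 + b (L(b, j) = b - 95 = -95 + b)
T = 3362 (T = (59 + 23)**2/2 = (1/2)*82**2 = (1/2)*6724 = 3362)
L(138, -7*(-5)) - T = (-95 + 138) - 1*3362 = 43 - 3362 = -3319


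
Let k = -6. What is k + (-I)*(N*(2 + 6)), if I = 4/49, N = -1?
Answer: -262/49 ≈ -5.3469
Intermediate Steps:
I = 4/49 (I = 4*(1/49) = 4/49 ≈ 0.081633)
k + (-I)*(N*(2 + 6)) = -6 + (-1*4/49)*(-(2 + 6)) = -6 - (-4)*8/49 = -6 - 4/49*(-8) = -6 + 32/49 = -262/49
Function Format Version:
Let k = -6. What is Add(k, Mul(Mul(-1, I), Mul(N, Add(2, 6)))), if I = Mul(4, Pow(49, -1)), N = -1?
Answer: Rational(-262, 49) ≈ -5.3469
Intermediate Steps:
I = Rational(4, 49) (I = Mul(4, Rational(1, 49)) = Rational(4, 49) ≈ 0.081633)
Add(k, Mul(Mul(-1, I), Mul(N, Add(2, 6)))) = Add(-6, Mul(Mul(-1, Rational(4, 49)), Mul(-1, Add(2, 6)))) = Add(-6, Mul(Rational(-4, 49), Mul(-1, 8))) = Add(-6, Mul(Rational(-4, 49), -8)) = Add(-6, Rational(32, 49)) = Rational(-262, 49)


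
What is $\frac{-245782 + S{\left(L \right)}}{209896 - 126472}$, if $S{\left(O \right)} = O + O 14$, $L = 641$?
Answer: $- \frac{236167}{83424} \approx -2.8309$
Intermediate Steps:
$S{\left(O \right)} = 15 O$ ($S{\left(O \right)} = O + 14 O = 15 O$)
$\frac{-245782 + S{\left(L \right)}}{209896 - 126472} = \frac{-245782 + 15 \cdot 641}{209896 - 126472} = \frac{-245782 + 9615}{83424} = \left(-236167\right) \frac{1}{83424} = - \frac{236167}{83424}$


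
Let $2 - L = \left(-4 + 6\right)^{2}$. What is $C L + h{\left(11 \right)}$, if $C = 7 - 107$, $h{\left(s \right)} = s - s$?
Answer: $200$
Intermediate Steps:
$h{\left(s \right)} = 0$
$C = -100$ ($C = 7 - 107 = -100$)
$L = -2$ ($L = 2 - \left(-4 + 6\right)^{2} = 2 - 2^{2} = 2 - 4 = -2$)
$C L + h{\left(11 \right)} = \left(-100\right) \left(-2\right) + 0 = 200 + 0 = 200$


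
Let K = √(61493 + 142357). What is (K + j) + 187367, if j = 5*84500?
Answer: 609867 + 15*√906 ≈ 6.1032e+5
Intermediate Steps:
K = 15*√906 (K = √203850 = 15*√906 ≈ 451.50)
j = 422500
(K + j) + 187367 = (15*√906 + 422500) + 187367 = (422500 + 15*√906) + 187367 = 609867 + 15*√906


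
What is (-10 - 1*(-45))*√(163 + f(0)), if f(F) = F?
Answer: 35*√163 ≈ 446.85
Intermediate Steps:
(-10 - 1*(-45))*√(163 + f(0)) = (-10 - 1*(-45))*√(163 + 0) = (-10 + 45)*√163 = 35*√163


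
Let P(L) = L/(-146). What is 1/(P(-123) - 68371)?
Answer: -146/9982043 ≈ -1.4626e-5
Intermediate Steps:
P(L) = -L/146 (P(L) = L*(-1/146) = -L/146)
1/(P(-123) - 68371) = 1/(-1/146*(-123) - 68371) = 1/(123/146 - 68371) = 1/(-9982043/146) = -146/9982043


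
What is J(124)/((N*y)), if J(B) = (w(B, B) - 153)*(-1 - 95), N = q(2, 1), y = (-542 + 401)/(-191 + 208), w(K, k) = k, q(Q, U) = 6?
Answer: -7888/141 ≈ -55.943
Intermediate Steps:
y = -141/17 ≈ -8.2941
N = 6
J(B) = 14688 - 96*B (J(B) = (B - 153)*(-1 - 95) = (-153 + B)*(-96) = 14688 - 96*B)
J(124)/((N*y)) = (14688 - 96*124)/((6*(-141/17))) = (14688 - 11904)/(-846/17) = 2784*(-17/846) = -7888/141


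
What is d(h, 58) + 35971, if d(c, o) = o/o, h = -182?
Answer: 35972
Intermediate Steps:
d(c, o) = 1
d(h, 58) + 35971 = 1 + 35971 = 35972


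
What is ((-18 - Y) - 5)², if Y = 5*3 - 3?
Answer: 1225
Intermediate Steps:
Y = 12 (Y = 15 - 3 = 12)
((-18 - Y) - 5)² = ((-18 - 1*12) - 5)² = ((-18 - 12) - 5)² = (-30 - 5)² = (-35)² = 1225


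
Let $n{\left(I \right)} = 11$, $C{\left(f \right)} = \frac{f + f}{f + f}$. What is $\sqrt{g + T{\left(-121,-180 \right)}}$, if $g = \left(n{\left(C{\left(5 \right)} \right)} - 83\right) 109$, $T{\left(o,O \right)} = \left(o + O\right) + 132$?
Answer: $i \sqrt{8017} \approx 89.538 i$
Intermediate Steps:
$T{\left(o,O \right)} = 132 + O + o$ ($T{\left(o,O \right)} = \left(O + o\right) + 132 = 132 + O + o$)
$C{\left(f \right)} = 1$ ($C{\left(f \right)} = \frac{2 f}{2 f} = 2 f \frac{1}{2 f} = 1$)
$g = -7848$ ($g = \left(11 - 83\right) 109 = \left(-72\right) 109 = -7848$)
$\sqrt{g + T{\left(-121,-180 \right)}} = \sqrt{-7848 - 169} = \sqrt{-8017} = i \sqrt{8017}$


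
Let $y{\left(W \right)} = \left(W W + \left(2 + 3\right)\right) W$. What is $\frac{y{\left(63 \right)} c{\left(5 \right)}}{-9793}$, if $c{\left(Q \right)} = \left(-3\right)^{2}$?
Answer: $- \frac{321894}{1399} \approx -230.09$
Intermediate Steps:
$y{\left(W \right)} = W \left(5 + W^{2}\right)$ ($y{\left(W \right)} = \left(W^{2} + 5\right) W = \left(5 + W^{2}\right) W = W \left(5 + W^{2}\right)$)
$c{\left(Q \right)} = 9$
$\frac{y{\left(63 \right)} c{\left(5 \right)}}{-9793} = \frac{63 \left(5 + 63^{2}\right) 9}{-9793} = 63 \left(5 + 3969\right) 9 \left(- \frac{1}{9793}\right) = 63 \cdot 3974 \cdot 9 \left(- \frac{1}{9793}\right) = 250362 \cdot 9 \left(- \frac{1}{9793}\right) = 2253258 \left(- \frac{1}{9793}\right) = - \frac{321894}{1399}$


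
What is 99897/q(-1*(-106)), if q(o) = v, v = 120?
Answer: 33299/40 ≈ 832.47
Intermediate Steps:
q(o) = 120
99897/q(-1*(-106)) = 99897/120 = 99897*(1/120) = 33299/40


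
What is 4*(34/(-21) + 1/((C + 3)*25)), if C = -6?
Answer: -3428/525 ≈ -6.5295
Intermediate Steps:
4*(34/(-21) + 1/((C + 3)*25)) = 4*(34/(-21) + 1/((-6 + 3)*25)) = 4*(34*(-1/21) + (1/25)/(-3)) = 4*(-34/21 - ⅓*1/25) = 4*(-34/21 - 1/75) = 4*(-857/525) = -3428/525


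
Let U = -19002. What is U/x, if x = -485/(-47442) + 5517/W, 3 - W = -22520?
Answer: -20304324226332/272661169 ≈ -74467.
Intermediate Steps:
W = 22523 (W = 3 - 1*(-22520) = 3 + 22520 = 22523)
x = 272661169/1068536166 (x = -485/(-47442) + 5517/22523 = -485*(-1/47442) + 5517*(1/22523) = 485/47442 + 5517/22523 = 272661169/1068536166 ≈ 0.25517)
U/x = -19002/272661169/1068536166 = -19002*1068536166/272661169 = -20304324226332/272661169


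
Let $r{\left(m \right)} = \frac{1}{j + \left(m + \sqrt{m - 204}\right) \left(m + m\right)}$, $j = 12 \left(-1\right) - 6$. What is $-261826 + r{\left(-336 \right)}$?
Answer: $- \frac{248335921717303}{948476934} + \frac{112 i \sqrt{15}}{1422715401} \approx -2.6183 \cdot 10^{5} + 3.0489 \cdot 10^{-7} i$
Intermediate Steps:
$j = -18$ ($j = -12 - 6 = -18$)
$r{\left(m \right)} = \frac{1}{-18 + 2 m \left(m + \sqrt{-204 + m}\right)}$ ($r{\left(m \right)} = \frac{1}{-18 + \left(m + \sqrt{m - 204}\right) \left(m + m\right)} = \frac{1}{-18 + \left(m + \sqrt{-204 + m}\right) 2 m} = \frac{1}{-18 + 2 m \left(m + \sqrt{-204 + m}\right)}$)
$-261826 + r{\left(-336 \right)} = -261826 + \frac{1}{2 \left(-9 + \left(-336\right)^{2} - 336 \sqrt{-204 - 336}\right)} = -261826 + \frac{1}{2 \left(-9 + 112896 - 336 \sqrt{-540}\right)} = -261826 + \frac{1}{2 \left(-9 + 112896 - 336 \cdot 6 i \sqrt{15}\right)} = -261826 + \frac{1}{2 \left(-9 + 112896 - 2016 i \sqrt{15}\right)} = -261826 + \frac{1}{2 \left(112887 - 2016 i \sqrt{15}\right)}$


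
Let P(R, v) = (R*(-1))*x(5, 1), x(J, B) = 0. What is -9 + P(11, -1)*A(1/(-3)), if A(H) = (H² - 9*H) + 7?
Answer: -9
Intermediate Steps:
A(H) = 7 + H² - 9*H
P(R, v) = 0 (P(R, v) = (R*(-1))*0 = -R*0 = 0)
-9 + P(11, -1)*A(1/(-3)) = -9 + 0*(7 + (1/(-3))² - 9/(-3)) = -9 + 0*(7 + (-⅓)² - 9*(-⅓)) = -9 + 0*(7 + ⅑ + 3) = -9 + 0*(91/9) = -9 + 0 = -9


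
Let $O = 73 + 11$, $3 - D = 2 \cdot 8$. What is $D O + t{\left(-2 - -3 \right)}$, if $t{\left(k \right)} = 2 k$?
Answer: $-1090$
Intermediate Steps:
$D = -13$ ($D = 3 - 2 \cdot 8 = 3 - 16 = -13$)
$O = 84$
$D O + t{\left(-2 - -3 \right)} = \left(-13\right) 84 + 2 \left(-2 - -3\right) = -1092 + 2 \left(-2 + 3\right) = -1092 + 2 \cdot 1 = -1092 + 2 = -1090$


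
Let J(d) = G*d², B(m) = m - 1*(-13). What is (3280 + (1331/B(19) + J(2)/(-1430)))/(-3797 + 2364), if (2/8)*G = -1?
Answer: -75998321/32787040 ≈ -2.3179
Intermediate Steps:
G = -4 (G = 4*(-1) = -4)
B(m) = 13 + m (B(m) = m + 13 = 13 + m)
J(d) = -4*d²
(3280 + (1331/B(19) + J(2)/(-1430)))/(-3797 + 2364) = (3280 + (1331/(13 + 19) - 4*2²/(-1430)))/(-3797 + 2364) = (3280 + (1331/32 - 4*4*(-1/1430)))/(-1433) = (3280 + (1331*(1/32) - 16*(-1/1430)))*(-1/1433) = (3280 + (1331/32 + 8/715))*(-1/1433) = (3280 + 951921/22880)*(-1/1433) = (75998321/22880)*(-1/1433) = -75998321/32787040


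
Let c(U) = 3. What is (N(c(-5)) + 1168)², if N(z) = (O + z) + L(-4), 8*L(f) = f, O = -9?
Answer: 5396329/4 ≈ 1.3491e+6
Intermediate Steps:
L(f) = f/8
N(z) = -19/2 + z (N(z) = (-9 + z) + (⅛)*(-4) = (-9 + z) - ½ = -19/2 + z)
(N(c(-5)) + 1168)² = ((-19/2 + 3) + 1168)² = (-13/2 + 1168)² = (2323/2)² = 5396329/4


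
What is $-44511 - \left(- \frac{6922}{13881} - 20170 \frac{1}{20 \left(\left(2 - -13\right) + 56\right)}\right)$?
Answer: $- \frac{87706740221}{1971102} \approx -44496.0$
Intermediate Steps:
$-44511 - \left(- \frac{6922}{13881} - 20170 \frac{1}{20 \left(\left(2 - -13\right) + 56\right)}\right) = -44511 - \left(- \frac{6922}{13881} - \frac{20170}{20 \left(\left(2 + 13\right) + 56\right)}\right) = -44511 + \left(\frac{6922}{13881} + \frac{20170}{20 \left(15 + 56\right)}\right) = -44511 + \left(\frac{6922}{13881} + \frac{20170}{20 \cdot 71}\right) = -44511 + \left(\frac{6922}{13881} + \frac{20170}{1420}\right) = -44511 + \left(\frac{6922}{13881} + 20170 \cdot \frac{1}{1420}\right) = -44511 + \left(\frac{6922}{13881} + \frac{2017}{142}\right) = -44511 + \frac{28980901}{1971102} = - \frac{87706740221}{1971102}$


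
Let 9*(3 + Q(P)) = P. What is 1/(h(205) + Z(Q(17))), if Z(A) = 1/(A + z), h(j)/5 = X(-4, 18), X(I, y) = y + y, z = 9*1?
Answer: 71/12789 ≈ 0.0055516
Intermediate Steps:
Q(P) = -3 + P/9
z = 9
X(I, y) = 2*y
h(j) = 180 (h(j) = 5*(2*18) = 5*36 = 180)
Z(A) = 1/(9 + A) (Z(A) = 1/(A + 9) = 1/(9 + A))
1/(h(205) + Z(Q(17))) = 1/(180 + 1/(9 + (-3 + (1/9)*17))) = 1/(180 + 1/(9 + (-3 + 17/9))) = 1/(180 + 1/(9 - 10/9)) = 1/(180 + 1/(71/9)) = 1/(180 + 9/71) = 1/(12789/71) = 71/12789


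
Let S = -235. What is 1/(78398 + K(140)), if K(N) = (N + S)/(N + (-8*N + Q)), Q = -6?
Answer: 986/77300523 ≈ 1.2755e-5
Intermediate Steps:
K(N) = (-235 + N)/(-6 - 7*N) (K(N) = (N - 235)/(N + (-8*N - 6)) = (-235 + N)/(N + (-6 - 8*N)) = (-235 + N)/(-6 - 7*N))
1/(78398 + K(140)) = 1/(78398 + (235 - 1*140)/(6 + 7*140)) = 1/(78398 + (235 - 140)/(6 + 980)) = 1/(78398 + 95/986) = 1/(77300523/986) = 986/77300523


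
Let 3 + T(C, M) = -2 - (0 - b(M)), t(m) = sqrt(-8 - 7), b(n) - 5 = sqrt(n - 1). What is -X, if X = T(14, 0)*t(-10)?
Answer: sqrt(15) ≈ 3.8730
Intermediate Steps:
b(n) = 5 + sqrt(-1 + n) (b(n) = 5 + sqrt(n - 1) = 5 + sqrt(-1 + n))
t(m) = I*sqrt(15) (t(m) = sqrt(-15) = I*sqrt(15))
T(C, M) = sqrt(-1 + M) (T(C, M) = -3 + (-2 - (0 - (5 + sqrt(-1 + M)))) = -3 + (-2 - (0 + (-5 - sqrt(-1 + M)))) = -3 + (-2 - (-5 - sqrt(-1 + M))) = -3 + (-2 + (5 + sqrt(-1 + M))) = -3 + (3 + sqrt(-1 + M)) = sqrt(-1 + M))
X = -sqrt(15) (X = sqrt(-1 + 0)*(I*sqrt(15)) = sqrt(-1)*(I*sqrt(15)) = I*(I*sqrt(15)) = -sqrt(15) ≈ -3.8730)
-X = -(-1)*sqrt(15) = sqrt(15)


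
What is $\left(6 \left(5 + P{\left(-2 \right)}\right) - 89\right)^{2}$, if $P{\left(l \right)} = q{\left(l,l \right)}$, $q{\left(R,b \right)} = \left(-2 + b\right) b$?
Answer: $121$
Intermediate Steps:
$q{\left(R,b \right)} = b \left(-2 + b\right)$
$P{\left(l \right)} = l \left(-2 + l\right)$
$\left(6 \left(5 + P{\left(-2 \right)}\right) - 89\right)^{2} = \left(6 \left(5 - 2 \left(-2 - 2\right)\right) - 89\right)^{2} = \left(6 \left(5 - -8\right) - 89\right)^{2} = \left(6 \left(5 + 8\right) - 89\right)^{2} = \left(6 \cdot 13 - 89\right)^{2} = \left(78 - 89\right)^{2} = \left(-11\right)^{2} = 121$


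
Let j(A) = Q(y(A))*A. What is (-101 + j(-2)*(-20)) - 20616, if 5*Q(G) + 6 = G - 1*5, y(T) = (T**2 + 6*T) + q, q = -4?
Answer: -20901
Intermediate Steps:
y(T) = -4 + T**2 + 6*T (y(T) = (T**2 + 6*T) - 4 = -4 + T**2 + 6*T)
Q(G) = -11/5 + G/5 (Q(G) = -6/5 + (G - 1*5)/5 = -6/5 + (G - 5)/5 = -6/5 + (-5 + G)/5 = -6/5 + (-1 + G/5) = -11/5 + G/5)
j(A) = A*(-3 + A**2/5 + 6*A/5) (j(A) = (-11/5 + (-4 + A**2 + 6*A)/5)*A = (-11/5 + (-4/5 + A**2/5 + 6*A/5))*A = (-3 + A**2/5 + 6*A/5)*A = A*(-3 + A**2/5 + 6*A/5))
(-101 + j(-2)*(-20)) - 20616 = (-101 + ((1/5)*(-2)*(-15 + (-2)**2 + 6*(-2)))*(-20)) - 20616 = (-101 + ((1/5)*(-2)*(-15 + 4 - 12))*(-20)) - 20616 = (-101 + ((1/5)*(-2)*(-23))*(-20)) - 20616 = (-101 + (46/5)*(-20)) - 20616 = (-101 - 184) - 20616 = -285 - 20616 = -20901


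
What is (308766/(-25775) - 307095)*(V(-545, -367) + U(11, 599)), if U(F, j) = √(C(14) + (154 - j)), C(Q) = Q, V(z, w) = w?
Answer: 2905055437497/25775 - 7915682391*I*√431/25775 ≈ 1.1271e+8 - 6.3757e+6*I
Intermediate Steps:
U(F, j) = √(168 - j) (U(F, j) = √(14 + (154 - j)) = √(168 - j))
(308766/(-25775) - 307095)*(V(-545, -367) + U(11, 599)) = (308766/(-25775) - 307095)*(-367 + √(168 - 1*599)) = (308766*(-1/25775) - 307095)*(-367 + √(168 - 599)) = (-308766/25775 - 307095)*(-367 + √(-431)) = -7915682391*(-367 + I*√431)/25775 = 2905055437497/25775 - 7915682391*I*√431/25775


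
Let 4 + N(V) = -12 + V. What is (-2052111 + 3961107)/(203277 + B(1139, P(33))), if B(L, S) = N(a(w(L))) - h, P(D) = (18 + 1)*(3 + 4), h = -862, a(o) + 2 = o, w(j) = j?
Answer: 159083/17105 ≈ 9.3004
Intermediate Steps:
a(o) = -2 + o
N(V) = -16 + V (N(V) = -4 + (-12 + V) = -16 + V)
P(D) = 133 (P(D) = 19*7 = 133)
B(L, S) = 844 + L (B(L, S) = (-16 + (-2 + L)) - 1*(-862) = (-18 + L) + 862 = 844 + L)
(-2052111 + 3961107)/(203277 + B(1139, P(33))) = (-2052111 + 3961107)/(203277 + (844 + 1139)) = 1908996/(203277 + 1983) = 1908996/205260 = 1908996*(1/205260) = 159083/17105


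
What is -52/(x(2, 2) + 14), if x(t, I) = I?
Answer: -13/4 ≈ -3.2500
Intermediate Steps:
-52/(x(2, 2) + 14) = -52/(2 + 14) = -52/16 = (1/16)*(-52) = -13/4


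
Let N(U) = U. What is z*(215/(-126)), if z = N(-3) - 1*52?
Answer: 11825/126 ≈ 93.849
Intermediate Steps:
z = -55 (z = -3 - 1*52 = -3 - 52 = -55)
z*(215/(-126)) = -11825/(-126) = -11825*(-1)/126 = -55*(-215/126) = 11825/126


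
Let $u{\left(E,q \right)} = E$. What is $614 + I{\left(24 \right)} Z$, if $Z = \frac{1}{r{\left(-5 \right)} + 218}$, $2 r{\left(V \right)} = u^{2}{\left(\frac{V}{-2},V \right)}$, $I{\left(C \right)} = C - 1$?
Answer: $\frac{1086350}{1769} \approx 614.1$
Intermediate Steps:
$I{\left(C \right)} = -1 + C$ ($I{\left(C \right)} = C - 1 = -1 + C$)
$r{\left(V \right)} = \frac{V^{2}}{8}$ ($r{\left(V \right)} = \frac{\left(\frac{V}{-2}\right)^{2}}{2} = \frac{\left(V \left(- \frac{1}{2}\right)\right)^{2}}{2} = \frac{\left(- \frac{V}{2}\right)^{2}}{2} = \frac{\frac{1}{4} V^{2}}{2} = \frac{V^{2}}{8}$)
$Z = \frac{8}{1769}$ ($Z = \frac{1}{\frac{\left(-5\right)^{2}}{8} + 218} = \frac{1}{\frac{1}{8} \cdot 25 + 218} = \frac{1}{\frac{25}{8} + 218} = \frac{1}{\frac{1769}{8}} = \frac{8}{1769} \approx 0.0045223$)
$614 + I{\left(24 \right)} Z = 614 + \left(-1 + 24\right) \frac{8}{1769} = 614 + 23 \cdot \frac{8}{1769} = 614 + \frac{184}{1769} = \frac{1086350}{1769}$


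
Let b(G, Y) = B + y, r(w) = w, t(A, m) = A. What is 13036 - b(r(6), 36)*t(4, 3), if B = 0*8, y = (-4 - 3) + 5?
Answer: 13044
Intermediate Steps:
y = -2 (y = -7 + 5 = -2)
B = 0
b(G, Y) = -2 (b(G, Y) = 0 - 2 = -2)
13036 - b(r(6), 36)*t(4, 3) = 13036 - (-2)*4 = 13036 - 1*(-8) = 13036 + 8 = 13044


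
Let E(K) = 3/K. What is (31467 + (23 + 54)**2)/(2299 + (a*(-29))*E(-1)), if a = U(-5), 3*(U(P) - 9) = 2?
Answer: 9349/785 ≈ 11.910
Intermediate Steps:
U(P) = 29/3 (U(P) = 9 + (1/3)*2 = 9 + 2/3 = 29/3)
a = 29/3 ≈ 9.6667
(31467 + (23 + 54)**2)/(2299 + (a*(-29))*E(-1)) = (31467 + (23 + 54)**2)/(2299 + ((29/3)*(-29))*(3/(-1))) = (31467 + 77**2)/(2299 - 841*(-1)) = (31467 + 5929)/(2299 - 841/3*(-3)) = 37396/(2299 + 841) = 37396/3140 = 37396*(1/3140) = 9349/785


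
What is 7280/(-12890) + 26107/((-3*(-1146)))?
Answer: 31149059/4431582 ≈ 7.0289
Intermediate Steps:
7280/(-12890) + 26107/((-3*(-1146))) = 7280*(-1/12890) + 26107/3438 = -728/1289 + 26107*(1/3438) = -728/1289 + 26107/3438 = 31149059/4431582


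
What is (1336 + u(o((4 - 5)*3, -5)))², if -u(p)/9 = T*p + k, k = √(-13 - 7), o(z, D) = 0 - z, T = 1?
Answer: 1711861 - 47124*I*√5 ≈ 1.7119e+6 - 1.0537e+5*I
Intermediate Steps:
o(z, D) = -z
k = 2*I*√5 (k = √(-20) = 2*I*√5 ≈ 4.4721*I)
u(p) = -9*p - 18*I*√5 (u(p) = -9*(1*p + 2*I*√5) = -9*(p + 2*I*√5) = -9*p - 18*I*√5)
(1336 + u(o((4 - 5)*3, -5)))² = (1336 + (-(-9)*(4 - 5)*3 - 18*I*√5))² = (1336 + (-(-9)*(-1*3) - 18*I*√5))² = (1336 + (-(-9)*(-3) - 18*I*√5))² = (1336 + (-9*3 - 18*I*√5))² = (1336 + (-27 - 18*I*√5))² = (1309 - 18*I*√5)²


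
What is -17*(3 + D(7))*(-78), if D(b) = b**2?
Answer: 68952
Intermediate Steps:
-17*(3 + D(7))*(-78) = -17*(3 + 7**2)*(-78) = -17*(3 + 49)*(-78) = -17*52*(-78) = -884*(-78) = 68952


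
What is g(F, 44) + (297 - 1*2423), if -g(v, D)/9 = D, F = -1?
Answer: -2522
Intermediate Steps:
g(v, D) = -9*D
g(F, 44) + (297 - 1*2423) = -9*44 + (297 - 1*2423) = -396 + (297 - 2423) = -396 - 2126 = -2522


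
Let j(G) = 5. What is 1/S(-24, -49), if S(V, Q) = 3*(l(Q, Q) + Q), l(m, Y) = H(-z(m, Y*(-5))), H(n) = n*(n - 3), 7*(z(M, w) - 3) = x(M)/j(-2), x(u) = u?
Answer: -25/3123 ≈ -0.0080051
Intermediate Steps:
z(M, w) = 3 + M/35 (z(M, w) = 3 + (M/5)/7 = 3 + M/35)
H(n) = n*(-3 + n)
l(m, Y) = (-6 - m/35)*(-3 - m/35) (l(m, Y) = (-(3 + m/35))*(-3 - (3 + m/35)) = (-3 - m/35)*(-3 + (-3 - m/35)) = (-3 - m/35)*(-6 - m/35) = (-6 - m/35)*(-3 - m/35))
S(V, Q) = 3*Q + 3*(105 + Q)*(210 + Q)/1225 (S(V, Q) = 3*((105 + Q)*(210 + Q)/1225 + Q) = 3*(Q + (105 + Q)*(210 + Q)/1225) = 3*Q + 3*(105 + Q)*(210 + Q)/1225)
1/S(-24, -49) = 1/(54 + (3/1225)*(-49)**2 + (132/35)*(-49)) = 1/(54 + (3/1225)*2401 - 924/5) = 1/(54 + 147/25 - 924/5) = 1/(-3123/25) = -25/3123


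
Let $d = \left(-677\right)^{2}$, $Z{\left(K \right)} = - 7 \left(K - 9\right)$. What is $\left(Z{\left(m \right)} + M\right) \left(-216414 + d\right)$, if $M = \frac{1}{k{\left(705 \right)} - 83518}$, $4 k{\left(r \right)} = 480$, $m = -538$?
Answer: $\frac{77250944592015}{83398} \approx 9.2629 \cdot 10^{8}$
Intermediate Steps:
$k{\left(r \right)} = 120$ ($k{\left(r \right)} = \frac{1}{4} \cdot 480 = 120$)
$Z{\left(K \right)} = 63 - 7 K$ ($Z{\left(K \right)} = - 7 \left(-9 + K\right) = 63 - 7 K$)
$M = - \frac{1}{83398}$ ($M = \frac{1}{120 - 83518} = \frac{1}{-83398} = - \frac{1}{83398} \approx -1.1991 \cdot 10^{-5}$)
$d = 458329$
$\left(Z{\left(m \right)} + M\right) \left(-216414 + d\right) = \left(\left(63 - -3766\right) - \frac{1}{83398}\right) \left(-216414 + 458329\right) = \left(\left(63 + 3766\right) - \frac{1}{83398}\right) 241915 = \left(3829 - \frac{1}{83398}\right) 241915 = \frac{319330941}{83398} \cdot 241915 = \frac{77250944592015}{83398}$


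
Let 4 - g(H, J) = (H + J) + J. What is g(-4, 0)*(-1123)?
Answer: -8984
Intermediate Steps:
g(H, J) = 4 - H - 2*J (g(H, J) = 4 - ((H + J) + J) = 4 - (H + 2*J) = 4 + (-H - 2*J) = 4 - H - 2*J)
g(-4, 0)*(-1123) = (4 - 1*(-4) - 2*0)*(-1123) = (4 + 4 + 0)*(-1123) = 8*(-1123) = -8984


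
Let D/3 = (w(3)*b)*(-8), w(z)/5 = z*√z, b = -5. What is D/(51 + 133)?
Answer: 225*√3/23 ≈ 16.944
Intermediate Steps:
w(z) = 5*z^(3/2) (w(z) = 5*(z*√z) = 5*z^(3/2))
D = 1800*√3 (D = 3*(((5*3^(3/2))*(-5))*(-8)) = 3*(((5*(3*√3))*(-5))*(-8)) = 3*(((15*√3)*(-5))*(-8)) = 3*(-75*√3*(-8)) = 3*(600*√3) = 1800*√3 ≈ 3117.7)
D/(51 + 133) = (1800*√3)/(51 + 133) = (1800*√3)/184 = 225*√3/23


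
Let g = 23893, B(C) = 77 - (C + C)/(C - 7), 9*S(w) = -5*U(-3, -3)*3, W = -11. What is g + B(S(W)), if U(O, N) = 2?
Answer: 743050/31 ≈ 23969.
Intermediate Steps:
S(w) = -10/3 (S(w) = (-5*2*3)/9 = (-10*3)/9 = (1/9)*(-30) = -10/3)
B(C) = 77 - 2*C/(-7 + C)
g + B(S(W)) = 23893 + (-539 + 75*(-10/3))/(-7 - 10/3) = 23893 + (-539 - 250)/(-31/3) = 23893 - 3/31*(-789) = 23893 + 2367/31 = 743050/31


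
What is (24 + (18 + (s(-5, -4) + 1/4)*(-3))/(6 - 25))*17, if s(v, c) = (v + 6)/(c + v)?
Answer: 89437/228 ≈ 392.27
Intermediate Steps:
s(v, c) = (6 + v)/(c + v)
(24 + (18 + (s(-5, -4) + 1/4)*(-3))/(6 - 25))*17 = (24 + (18 + ((6 - 5)/(-4 - 5) + 1/4)*(-3))/(6 - 25))*17 = (24 + (18 + (1/(-9) + 1/4)*(-3))/(-19))*17 = (24 + (18 + (-1/9*1 + 1/4)*(-3))*(-1/19))*17 = (24 + (18 + (-1/9 + 1/4)*(-3))*(-1/19))*17 = (24 + (18 + (5/36)*(-3))*(-1/19))*17 = (24 + (18 - 5/12)*(-1/19))*17 = (24 + (211/12)*(-1/19))*17 = (24 - 211/228)*17 = (5261/228)*17 = 89437/228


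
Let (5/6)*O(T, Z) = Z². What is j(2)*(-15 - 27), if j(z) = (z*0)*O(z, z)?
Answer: 0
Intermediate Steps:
O(T, Z) = 6*Z²/5
j(z) = 0 (j(z) = (z*0)*(6*z²/5) = 0*(6*z²/5) = 0)
j(2)*(-15 - 27) = 0*(-15 - 27) = 0*(-42) = 0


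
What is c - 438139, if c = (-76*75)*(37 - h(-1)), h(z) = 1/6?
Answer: -648089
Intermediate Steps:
h(z) = 1/6
c = -209950 (c = (-76*75)*(37 - 1*1/6) = -5700*(37 - 1/6) = -5700*221/6 = -209950)
c - 438139 = -209950 - 438139 = -648089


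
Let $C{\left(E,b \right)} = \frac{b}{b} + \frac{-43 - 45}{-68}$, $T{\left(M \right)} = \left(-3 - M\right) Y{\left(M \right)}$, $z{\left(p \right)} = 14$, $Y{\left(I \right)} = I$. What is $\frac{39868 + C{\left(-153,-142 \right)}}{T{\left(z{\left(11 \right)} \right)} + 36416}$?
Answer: $\frac{677795}{615026} \approx 1.1021$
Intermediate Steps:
$T{\left(M \right)} = M \left(-3 - M\right)$ ($T{\left(M \right)} = \left(-3 - M\right) M = M \left(-3 - M\right)$)
$C{\left(E,b \right)} = \frac{39}{17}$ ($C{\left(E,b \right)} = 1 - - \frac{22}{17} = 1 + \frac{22}{17} = \frac{39}{17}$)
$\frac{39868 + C{\left(-153,-142 \right)}}{T{\left(z{\left(11 \right)} \right)} + 36416} = \frac{39868 + \frac{39}{17}}{\left(-1\right) 14 \left(3 + 14\right) + 36416} = \frac{677795}{17 \left(\left(-1\right) 14 \cdot 17 + 36416\right)} = \frac{677795}{17 \left(-238 + 36416\right)} = \frac{677795}{17 \cdot 36178} = \frac{677795}{17} \cdot \frac{1}{36178} = \frac{677795}{615026}$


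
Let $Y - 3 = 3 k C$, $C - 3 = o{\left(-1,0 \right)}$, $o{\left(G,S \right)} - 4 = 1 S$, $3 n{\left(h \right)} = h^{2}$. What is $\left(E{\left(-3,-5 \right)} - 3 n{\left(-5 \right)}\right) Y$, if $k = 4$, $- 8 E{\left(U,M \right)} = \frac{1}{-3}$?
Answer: $- \frac{17371}{8} \approx -2171.4$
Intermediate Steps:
$n{\left(h \right)} = \frac{h^{2}}{3}$
$E{\left(U,M \right)} = \frac{1}{24}$ ($E{\left(U,M \right)} = - \frac{1}{8 \left(-3\right)} = \left(- \frac{1}{8}\right) \left(- \frac{1}{3}\right) = \frac{1}{24}$)
$o{\left(G,S \right)} = 4 + S$ ($o{\left(G,S \right)} = 4 + 1 S = 4 + S$)
$C = 7$ ($C = 3 + \left(4 + 0\right) = 3 + 4 = 7$)
$Y = 87$ ($Y = 3 + 3 \cdot 4 \cdot 7 = 3 + 12 \cdot 7 = 3 + 84 = 87$)
$\left(E{\left(-3,-5 \right)} - 3 n{\left(-5 \right)}\right) Y = \left(\frac{1}{24} - 3 \frac{\left(-5\right)^{2}}{3}\right) 87 = \left(\frac{1}{24} - 3 \cdot \frac{1}{3} \cdot 25\right) 87 = \left(\frac{1}{24} - 25\right) 87 = \left(- \frac{599}{24}\right) 87 = - \frac{17371}{8}$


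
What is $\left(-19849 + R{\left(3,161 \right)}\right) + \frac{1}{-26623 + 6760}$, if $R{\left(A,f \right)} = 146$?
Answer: $- \frac{391360690}{19863} \approx -19703.0$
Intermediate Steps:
$\left(-19849 + R{\left(3,161 \right)}\right) + \frac{1}{-26623 + 6760} = \left(-19849 + 146\right) + \frac{1}{-26623 + 6760} = -19703 + \frac{1}{-19863} = -19703 - \frac{1}{19863} = - \frac{391360690}{19863}$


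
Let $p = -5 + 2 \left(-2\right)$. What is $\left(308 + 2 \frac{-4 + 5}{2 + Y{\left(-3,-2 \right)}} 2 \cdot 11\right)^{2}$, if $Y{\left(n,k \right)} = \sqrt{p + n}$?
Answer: $\frac{726 \left(121 i + 140 \sqrt{3}\right)}{i + \sqrt{3}} \approx 98192.0 - 5973.0 i$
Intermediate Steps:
$p = -9$ ($p = -5 - 4 = -9$)
$Y{\left(n,k \right)} = \sqrt{-9 + n}$
$\left(308 + 2 \frac{-4 + 5}{2 + Y{\left(-3,-2 \right)}} 2 \cdot 11\right)^{2} = \left(308 + 2 \frac{-4 + 5}{2 + \sqrt{-9 - 3}} \cdot 2 \cdot 11\right)^{2} = \left(308 + 2 \cdot 1 \frac{1}{2 + \sqrt{-12}} \cdot 2 \cdot 11\right)^{2} = \left(308 + 2 \cdot 1 \frac{1}{2 + 2 i \sqrt{3}} \cdot 2 \cdot 11\right)^{2} = \left(308 + \frac{2}{2 + 2 i \sqrt{3}} \cdot 2 \cdot 11\right)^{2} = \left(308 + \frac{4}{2 + 2 i \sqrt{3}} \cdot 11\right)^{2} = \left(308 + \frac{44}{2 + 2 i \sqrt{3}}\right)^{2}$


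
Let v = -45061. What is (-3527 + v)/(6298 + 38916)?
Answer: -24294/22607 ≈ -1.0746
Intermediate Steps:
(-3527 + v)/(6298 + 38916) = (-3527 - 45061)/(6298 + 38916) = -48588/45214 = -48588*1/45214 = -24294/22607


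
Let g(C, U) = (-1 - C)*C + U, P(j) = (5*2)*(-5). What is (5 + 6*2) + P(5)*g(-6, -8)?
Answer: 1917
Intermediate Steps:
P(j) = -50 (P(j) = 10*(-5) = -50)
g(C, U) = U + C*(-1 - C) (g(C, U) = C*(-1 - C) + U = U + C*(-1 - C))
(5 + 6*2) + P(5)*g(-6, -8) = (5 + 6*2) - 50*(-8 - 1*(-6) - 1*(-6)²) = (5 + 12) - 50*(-8 + 6 - 1*36) = 17 - 50*(-8 + 6 - 36) = 17 - 50*(-38) = 17 + 1900 = 1917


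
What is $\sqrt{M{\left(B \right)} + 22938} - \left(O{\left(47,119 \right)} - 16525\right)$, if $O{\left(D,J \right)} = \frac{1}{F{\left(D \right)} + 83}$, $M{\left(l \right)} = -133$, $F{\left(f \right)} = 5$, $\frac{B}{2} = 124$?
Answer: $\frac{1454199}{88} + \sqrt{22805} \approx 16676.0$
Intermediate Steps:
$B = 248$ ($B = 2 \cdot 124 = 248$)
$O{\left(D,J \right)} = \frac{1}{88}$ ($O{\left(D,J \right)} = \frac{1}{5 + 83} = \frac{1}{88}$)
$\sqrt{M{\left(B \right)} + 22938} - \left(O{\left(47,119 \right)} - 16525\right) = \sqrt{-133 + 22938} - \left(\frac{1}{88} - 16525\right) = \sqrt{22805} - - \frac{1454199}{88} = \sqrt{22805} + \frac{1454199}{88} = \frac{1454199}{88} + \sqrt{22805}$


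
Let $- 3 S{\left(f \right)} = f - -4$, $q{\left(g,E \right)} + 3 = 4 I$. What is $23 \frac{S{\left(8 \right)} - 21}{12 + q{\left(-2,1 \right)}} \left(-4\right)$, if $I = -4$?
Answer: $- \frac{2300}{7} \approx -328.57$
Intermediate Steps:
$q{\left(g,E \right)} = -19$ ($q{\left(g,E \right)} = -3 + 4 \left(-4\right) = -3 - 16 = -19$)
$S{\left(f \right)} = - \frac{4}{3} - \frac{f}{3}$ ($S{\left(f \right)} = - \frac{f - -4}{3} = - \frac{f + 4}{3} = - \frac{4 + f}{3} = - \frac{4}{3} - \frac{f}{3}$)
$23 \frac{S{\left(8 \right)} - 21}{12 + q{\left(-2,1 \right)}} \left(-4\right) = 23 \frac{\left(- \frac{4}{3} - \frac{8}{3}\right) - 21}{12 - 19} \left(-4\right) = 23 \frac{\left(- \frac{4}{3} - \frac{8}{3}\right) - 21}{-7} \left(-4\right) = 23 \left(-4 - 21\right) \left(- \frac{1}{7}\right) \left(-4\right) = 23 \left(\left(-25\right) \left(- \frac{1}{7}\right)\right) \left(-4\right) = 23 \cdot \frac{25}{7} \left(-4\right) = \frac{575}{7} \left(-4\right) = - \frac{2300}{7}$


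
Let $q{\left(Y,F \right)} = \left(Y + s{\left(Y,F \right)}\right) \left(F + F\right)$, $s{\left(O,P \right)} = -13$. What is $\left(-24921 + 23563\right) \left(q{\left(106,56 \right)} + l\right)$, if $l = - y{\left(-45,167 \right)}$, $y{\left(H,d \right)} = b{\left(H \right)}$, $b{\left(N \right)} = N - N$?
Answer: $-14144928$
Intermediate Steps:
$b{\left(N \right)} = 0$
$y{\left(H,d \right)} = 0$
$l = 0$ ($l = \left(-1\right) 0 = 0$)
$q{\left(Y,F \right)} = 2 F \left(-13 + Y\right)$ ($q{\left(Y,F \right)} = \left(Y - 13\right) \left(F + F\right) = \left(-13 + Y\right) 2 F = 2 F \left(-13 + Y\right)$)
$\left(-24921 + 23563\right) \left(q{\left(106,56 \right)} + l\right) = \left(-24921 + 23563\right) \left(2 \cdot 56 \left(-13 + 106\right) + 0\right) = - 1358 \left(2 \cdot 56 \cdot 93 + 0\right) = - 1358 \left(10416 + 0\right) = \left(-1358\right) 10416 = -14144928$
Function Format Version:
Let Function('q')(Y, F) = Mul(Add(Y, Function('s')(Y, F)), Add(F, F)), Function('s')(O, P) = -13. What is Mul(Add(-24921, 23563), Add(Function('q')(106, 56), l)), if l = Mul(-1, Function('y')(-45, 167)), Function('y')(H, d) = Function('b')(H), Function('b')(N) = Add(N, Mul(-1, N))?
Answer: -14144928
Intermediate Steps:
Function('b')(N) = 0
Function('y')(H, d) = 0
l = 0 (l = Mul(-1, 0) = 0)
Function('q')(Y, F) = Mul(2, F, Add(-13, Y)) (Function('q')(Y, F) = Mul(Add(Y, -13), Add(F, F)) = Mul(Add(-13, Y), Mul(2, F)) = Mul(2, F, Add(-13, Y)))
Mul(Add(-24921, 23563), Add(Function('q')(106, 56), l)) = Mul(Add(-24921, 23563), Add(Mul(2, 56, Add(-13, 106)), 0)) = Mul(-1358, Add(Mul(2, 56, 93), 0)) = Mul(-1358, Add(10416, 0)) = Mul(-1358, 10416) = -14144928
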